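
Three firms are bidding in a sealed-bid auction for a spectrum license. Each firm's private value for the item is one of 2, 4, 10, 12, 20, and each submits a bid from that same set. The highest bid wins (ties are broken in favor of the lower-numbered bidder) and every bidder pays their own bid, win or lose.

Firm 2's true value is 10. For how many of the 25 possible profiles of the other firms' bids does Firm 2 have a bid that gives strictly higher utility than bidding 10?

Others bid (2, 2): truth gives 0; bid 4 gives 6 > 0. Violating.
Others bid (2, 4): truth gives 0; bid 4 gives 6 > 0. Violating.
Others bid (2, 12): truth gives -10; bid 2 gives -2 > -10. Violating.
Others bid (2, 20): truth gives -10; bid 2 gives -2 > -10. Violating.
Others bid (2, 10): truth gives 0; no alternative beats it.
Others bid (4, 2): truth gives 0; no alternative beats it.
(Checking all 25 profiles: 21 have a profitable deviation, 4 do not.)

21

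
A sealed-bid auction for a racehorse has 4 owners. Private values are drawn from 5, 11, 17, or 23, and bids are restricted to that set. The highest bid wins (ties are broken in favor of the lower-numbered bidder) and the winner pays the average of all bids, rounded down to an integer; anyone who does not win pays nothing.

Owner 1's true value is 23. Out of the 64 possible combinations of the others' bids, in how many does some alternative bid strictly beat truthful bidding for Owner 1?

27

Others bid (5, 5, 5): truth gives 14; bid 5 gives 18 > 14. Violating.
Others bid (5, 5, 11): truth gives 12; bid 11 gives 15 > 12. Violating.
Others bid (5, 5, 17): truth gives 11; bid 17 gives 12 > 11. Violating.
Others bid (5, 11, 5): truth gives 12; bid 11 gives 15 > 12. Violating.
Others bid (5, 5, 23): truth gives 9; no alternative beats it.
Others bid (5, 11, 23): truth gives 8; no alternative beats it.
(Checking all 64 profiles: 27 have a profitable deviation, 37 do not.)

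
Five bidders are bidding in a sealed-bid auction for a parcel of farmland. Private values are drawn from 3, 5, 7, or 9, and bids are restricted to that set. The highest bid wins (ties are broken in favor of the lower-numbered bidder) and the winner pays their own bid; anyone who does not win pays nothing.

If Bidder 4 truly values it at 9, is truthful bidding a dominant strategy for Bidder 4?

No

Consider the case where Bidder 1 bids 3, Bidder 2 bids 3, Bidder 3 bids 3 and Bidder 5 bids 3.
Truthful bid 9: wins, pays 9, utility 9 - 9 = 0.
Bid 5 instead: wins, pays 5, utility 9 - 5 = 4.
Since 4 > 0, bidding 5 is strictly better here, so truthful bidding is not dominant.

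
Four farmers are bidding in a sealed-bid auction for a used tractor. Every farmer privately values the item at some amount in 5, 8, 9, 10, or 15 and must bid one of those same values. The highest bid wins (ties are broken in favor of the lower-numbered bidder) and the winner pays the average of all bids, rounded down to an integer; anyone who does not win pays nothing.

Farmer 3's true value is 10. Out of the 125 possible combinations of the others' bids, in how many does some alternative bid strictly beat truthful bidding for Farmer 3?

16

Others bid (5, 5, 5): truth gives 4; bid 8 gives 5 > 4. Violating.
Others bid (5, 5, 8): truth gives 3; bid 8 gives 4 > 3. Violating.
Others bid (5, 8, 5): truth gives 3; bid 9 gives 4 > 3. Violating.
Others bid (5, 8, 9): truth gives 2; bid 9 gives 3 > 2. Violating.
Others bid (5, 5, 9): truth gives 3; no alternative beats it.
Others bid (5, 5, 10): truth gives 3; no alternative beats it.
(Checking all 125 profiles: 16 have a profitable deviation, 109 do not.)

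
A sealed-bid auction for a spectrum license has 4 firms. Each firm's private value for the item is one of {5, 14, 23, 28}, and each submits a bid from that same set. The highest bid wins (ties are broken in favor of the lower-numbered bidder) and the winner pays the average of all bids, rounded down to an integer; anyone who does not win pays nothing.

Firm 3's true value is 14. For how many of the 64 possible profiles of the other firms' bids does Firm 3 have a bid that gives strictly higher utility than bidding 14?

2

Others bid (5, 14, 5): truth gives 0; bid 23 gives 3 > 0. Violating.
Others bid (14, 5, 5): truth gives 0; bid 23 gives 3 > 0. Violating.
Others bid (5, 5, 5): truth gives 7; no alternative beats it.
Others bid (5, 5, 14): truth gives 5; no alternative beats it.
(Checking all 64 profiles: 2 have a profitable deviation, 62 do not.)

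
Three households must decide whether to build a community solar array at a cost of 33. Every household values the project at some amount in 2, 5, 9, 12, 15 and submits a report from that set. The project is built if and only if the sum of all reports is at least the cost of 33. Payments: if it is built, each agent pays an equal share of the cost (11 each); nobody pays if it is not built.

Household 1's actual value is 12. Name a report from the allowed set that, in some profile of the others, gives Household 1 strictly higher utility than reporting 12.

Suppose Household 2 reports 5 and Household 3 reports 15.
Report 12: project not built, utility 0.
Report 15: project built, pays 11, utility 12 - 11 = 1.
So reporting 15 beats truth here (1 > 0).

15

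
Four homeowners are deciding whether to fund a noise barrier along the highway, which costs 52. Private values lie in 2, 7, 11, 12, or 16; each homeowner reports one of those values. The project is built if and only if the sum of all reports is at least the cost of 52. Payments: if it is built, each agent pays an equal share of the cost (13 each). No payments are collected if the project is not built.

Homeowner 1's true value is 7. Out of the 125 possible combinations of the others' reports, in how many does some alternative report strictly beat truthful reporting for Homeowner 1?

1

Others report (16, 16, 16): truth gives -6; report 2 gives 0 > -6. Violating.
Others report (2, 2, 2): truth gives 0; no alternative beats it.
Others report (2, 2, 7): truth gives 0; no alternative beats it.
(Checking all 125 profiles: 1 has a profitable deviation, 124 do not.)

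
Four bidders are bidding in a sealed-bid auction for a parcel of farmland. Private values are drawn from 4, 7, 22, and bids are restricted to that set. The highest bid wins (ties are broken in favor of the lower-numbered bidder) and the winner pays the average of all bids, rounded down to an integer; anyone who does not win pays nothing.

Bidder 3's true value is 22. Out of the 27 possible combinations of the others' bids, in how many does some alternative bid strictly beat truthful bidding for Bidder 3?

Others bid (4, 4, 4): truth gives 14; bid 7 gives 18 > 14. Violating.
Others bid (4, 4, 7): truth gives 13; bid 7 gives 17 > 13. Violating.
Others bid (4, 4, 22): truth gives 9; no alternative beats it.
Others bid (4, 7, 4): truth gives 13; no alternative beats it.
(Checking all 27 profiles: 2 have a profitable deviation, 25 do not.)

2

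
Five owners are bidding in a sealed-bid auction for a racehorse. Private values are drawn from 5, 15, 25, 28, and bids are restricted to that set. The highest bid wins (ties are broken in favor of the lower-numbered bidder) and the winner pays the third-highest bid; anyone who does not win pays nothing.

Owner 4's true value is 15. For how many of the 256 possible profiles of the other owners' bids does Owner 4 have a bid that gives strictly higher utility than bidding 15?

8

Others bid (5, 5, 5, 25): truth gives 0; bid 25 gives 10 > 0. Violating.
Others bid (5, 5, 5, 28): truth gives 0; bid 28 gives 10 > 0. Violating.
Others bid (5, 5, 15, 5): truth gives 0; bid 25 gives 10 > 0. Violating.
Others bid (5, 5, 25, 5): truth gives 0; bid 28 gives 10 > 0. Violating.
Others bid (5, 5, 5, 5): truth gives 10; no alternative beats it.
Others bid (5, 5, 5, 15): truth gives 10; no alternative beats it.
(Checking all 256 profiles: 8 have a profitable deviation, 248 do not.)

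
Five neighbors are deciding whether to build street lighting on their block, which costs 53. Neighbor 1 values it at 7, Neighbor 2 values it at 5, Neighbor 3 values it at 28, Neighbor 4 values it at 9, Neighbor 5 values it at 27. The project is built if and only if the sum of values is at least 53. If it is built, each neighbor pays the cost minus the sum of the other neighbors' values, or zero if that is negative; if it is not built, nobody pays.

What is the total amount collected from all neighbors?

9

Total value 76 ≥ cost 53, so it is built.
Neighbor 1: others sum to 69; max(0, 53 - 69) = 0.
Neighbor 2: others sum to 71; max(0, 53 - 71) = 0.
Neighbor 3: others sum to 48; max(0, 53 - 48) = 5.
Neighbor 4: others sum to 67; max(0, 53 - 67) = 0.
Neighbor 5: others sum to 49; max(0, 53 - 49) = 4.
Total collected = 0 + 0 + 5 + 0 + 4 = 9.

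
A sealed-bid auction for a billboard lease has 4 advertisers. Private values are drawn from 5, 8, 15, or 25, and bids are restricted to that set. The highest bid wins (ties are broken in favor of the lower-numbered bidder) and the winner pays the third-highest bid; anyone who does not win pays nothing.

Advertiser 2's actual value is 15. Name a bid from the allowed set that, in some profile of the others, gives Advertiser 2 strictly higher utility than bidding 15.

25

Suppose Advertiser 1 bids 5, Advertiser 3 bids 5 and Advertiser 4 bids 25.
Bid 15: loses, pays 0, utility 0.
Bid 25: wins, pays 5, utility 15 - 5 = 10.
So bidding 25 beats truth here (10 > 0).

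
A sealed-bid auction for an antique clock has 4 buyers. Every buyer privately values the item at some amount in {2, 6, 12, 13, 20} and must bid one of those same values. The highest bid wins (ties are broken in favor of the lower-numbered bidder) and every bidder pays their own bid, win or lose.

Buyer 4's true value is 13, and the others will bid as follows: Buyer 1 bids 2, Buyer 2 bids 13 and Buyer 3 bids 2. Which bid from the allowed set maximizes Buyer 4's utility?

2

Bid 2: loses but pays 2, utility -2.
Bid 6: loses but pays 6, utility -6.
Bid 12: loses but pays 12, utility -12.
Bid 13: loses but pays 13, utility -13.
Bid 20: wins, pays 20, utility 13 - 20 = -7.
The best choice is 2 with utility -2.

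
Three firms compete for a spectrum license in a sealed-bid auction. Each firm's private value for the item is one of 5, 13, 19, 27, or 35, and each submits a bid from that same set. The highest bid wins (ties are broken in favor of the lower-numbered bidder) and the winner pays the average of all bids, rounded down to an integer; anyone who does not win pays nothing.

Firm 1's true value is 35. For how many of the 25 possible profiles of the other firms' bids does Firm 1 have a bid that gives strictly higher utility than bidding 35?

16

Others bid (5, 5): truth gives 20; bid 5 gives 30 > 20. Violating.
Others bid (5, 13): truth gives 18; bid 13 gives 25 > 18. Violating.
Others bid (5, 19): truth gives 16; bid 19 gives 21 > 16. Violating.
Others bid (5, 27): truth gives 13; bid 27 gives 16 > 13. Violating.
Others bid (5, 35): truth gives 10; no alternative beats it.
Others bid (13, 35): truth gives 8; no alternative beats it.
(Checking all 25 profiles: 16 have a profitable deviation, 9 do not.)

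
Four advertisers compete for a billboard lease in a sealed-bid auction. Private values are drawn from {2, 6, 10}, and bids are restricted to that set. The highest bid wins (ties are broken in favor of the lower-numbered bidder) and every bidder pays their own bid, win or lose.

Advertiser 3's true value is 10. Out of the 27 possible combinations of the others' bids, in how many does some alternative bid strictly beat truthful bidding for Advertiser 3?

17

Others bid (2, 2, 2): truth gives 0; bid 6 gives 4 > 0. Violating.
Others bid (2, 2, 6): truth gives 0; bid 6 gives 4 > 0. Violating.
Others bid (2, 10, 2): truth gives -10; bid 2 gives -2 > -10. Violating.
Others bid (2, 10, 6): truth gives -10; bid 2 gives -2 > -10. Violating.
Others bid (2, 2, 10): truth gives 0; no alternative beats it.
Others bid (2, 6, 2): truth gives 0; no alternative beats it.
(Checking all 27 profiles: 17 have a profitable deviation, 10 do not.)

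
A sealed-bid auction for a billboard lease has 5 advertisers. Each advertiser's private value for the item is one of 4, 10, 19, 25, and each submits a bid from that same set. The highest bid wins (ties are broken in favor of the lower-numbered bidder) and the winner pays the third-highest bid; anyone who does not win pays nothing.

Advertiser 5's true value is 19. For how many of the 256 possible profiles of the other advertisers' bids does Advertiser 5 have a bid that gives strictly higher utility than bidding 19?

Others bid (4, 4, 4, 19): truth gives 0; bid 25 gives 15 > 0. Violating.
Others bid (4, 4, 10, 19): truth gives 0; bid 25 gives 9 > 0. Violating.
Others bid (4, 4, 19, 4): truth gives 0; bid 25 gives 15 > 0. Violating.
Others bid (4, 4, 19, 10): truth gives 0; bid 25 gives 9 > 0. Violating.
Others bid (4, 4, 4, 4): truth gives 15; no alternative beats it.
Others bid (4, 4, 4, 10): truth gives 15; no alternative beats it.
(Checking all 256 profiles: 32 have a profitable deviation, 224 do not.)

32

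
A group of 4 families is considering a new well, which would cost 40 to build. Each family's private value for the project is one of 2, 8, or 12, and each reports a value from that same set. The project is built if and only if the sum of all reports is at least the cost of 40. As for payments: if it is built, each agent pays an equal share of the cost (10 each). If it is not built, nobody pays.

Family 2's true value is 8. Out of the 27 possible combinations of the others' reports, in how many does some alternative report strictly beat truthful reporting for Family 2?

Others report (8, 12, 12): truth gives -2; report 2 gives 0 > -2. Violating.
Others report (12, 8, 12): truth gives -2; report 2 gives 0 > -2. Violating.
Others report (12, 12, 8): truth gives -2; report 2 gives 0 > -2. Violating.
Others report (12, 12, 12): truth gives -2; report 2 gives 0 > -2. Violating.
Others report (2, 2, 2): truth gives 0; no alternative beats it.
Others report (2, 2, 8): truth gives 0; no alternative beats it.
(Checking all 27 profiles: 4 have a profitable deviation, 23 do not.)

4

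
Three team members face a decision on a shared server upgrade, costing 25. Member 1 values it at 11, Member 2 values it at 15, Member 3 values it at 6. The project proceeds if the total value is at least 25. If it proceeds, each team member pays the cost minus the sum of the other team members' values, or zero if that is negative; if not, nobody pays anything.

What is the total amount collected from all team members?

12

Total value 32 ≥ cost 25, so it is built.
Member 1: others sum to 21; max(0, 25 - 21) = 4.
Member 2: others sum to 17; max(0, 25 - 17) = 8.
Member 3: others sum to 26; max(0, 25 - 26) = 0.
Total collected = 4 + 8 + 0 = 12.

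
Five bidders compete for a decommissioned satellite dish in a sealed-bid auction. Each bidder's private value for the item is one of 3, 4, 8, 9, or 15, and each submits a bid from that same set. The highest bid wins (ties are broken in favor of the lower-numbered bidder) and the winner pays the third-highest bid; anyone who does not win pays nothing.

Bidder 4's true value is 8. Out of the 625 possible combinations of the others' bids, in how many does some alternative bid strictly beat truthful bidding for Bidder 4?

64

Others bid (3, 3, 3, 9): truth gives 0; bid 9 gives 5 > 0. Violating.
Others bid (3, 3, 3, 15): truth gives 0; bid 15 gives 5 > 0. Violating.
Others bid (3, 3, 4, 9): truth gives 0; bid 9 gives 4 > 0. Violating.
Others bid (3, 3, 4, 15): truth gives 0; bid 15 gives 4 > 0. Violating.
Others bid (3, 3, 3, 3): truth gives 5; no alternative beats it.
Others bid (3, 3, 3, 4): truth gives 5; no alternative beats it.
(Checking all 625 profiles: 64 have a profitable deviation, 561 do not.)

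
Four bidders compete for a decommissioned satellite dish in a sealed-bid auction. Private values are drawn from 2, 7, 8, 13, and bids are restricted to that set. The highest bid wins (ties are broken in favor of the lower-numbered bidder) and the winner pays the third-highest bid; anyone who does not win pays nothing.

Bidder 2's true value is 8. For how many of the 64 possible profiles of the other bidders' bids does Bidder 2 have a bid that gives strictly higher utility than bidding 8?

12

Others bid (2, 2, 13): truth gives 0; bid 13 gives 6 > 0. Violating.
Others bid (2, 7, 13): truth gives 0; bid 13 gives 1 > 0. Violating.
Others bid (2, 13, 2): truth gives 0; bid 13 gives 6 > 0. Violating.
Others bid (2, 13, 7): truth gives 0; bid 13 gives 1 > 0. Violating.
Others bid (2, 2, 2): truth gives 6; no alternative beats it.
Others bid (2, 2, 7): truth gives 6; no alternative beats it.
(Checking all 64 profiles: 12 have a profitable deviation, 52 do not.)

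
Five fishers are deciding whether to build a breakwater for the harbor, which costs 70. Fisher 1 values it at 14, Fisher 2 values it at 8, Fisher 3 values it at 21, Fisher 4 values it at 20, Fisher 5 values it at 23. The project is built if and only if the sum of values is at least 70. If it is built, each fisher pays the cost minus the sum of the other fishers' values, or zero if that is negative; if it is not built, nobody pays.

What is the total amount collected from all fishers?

Total value 86 ≥ cost 70, so it is built.
Fisher 1: others sum to 72; max(0, 70 - 72) = 0.
Fisher 2: others sum to 78; max(0, 70 - 78) = 0.
Fisher 3: others sum to 65; max(0, 70 - 65) = 5.
Fisher 4: others sum to 66; max(0, 70 - 66) = 4.
Fisher 5: others sum to 63; max(0, 70 - 63) = 7.
Total collected = 0 + 0 + 5 + 4 + 7 = 16.

16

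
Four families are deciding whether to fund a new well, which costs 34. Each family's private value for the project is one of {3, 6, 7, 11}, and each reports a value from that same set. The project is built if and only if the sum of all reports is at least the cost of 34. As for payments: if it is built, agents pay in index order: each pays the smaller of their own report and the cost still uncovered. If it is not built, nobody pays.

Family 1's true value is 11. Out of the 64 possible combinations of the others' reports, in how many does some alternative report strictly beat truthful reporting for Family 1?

7

Others report (6, 11, 11): truth gives 0; report 6 gives 5 > 0. Violating.
Others report (7, 11, 11): truth gives 0; report 6 gives 5 > 0. Violating.
Others report (11, 6, 11): truth gives 0; report 6 gives 5 > 0. Violating.
Others report (11, 7, 11): truth gives 0; report 6 gives 5 > 0. Violating.
Others report (3, 3, 3): truth gives 0; no alternative beats it.
Others report (3, 3, 6): truth gives 0; no alternative beats it.
(Checking all 64 profiles: 7 have a profitable deviation, 57 do not.)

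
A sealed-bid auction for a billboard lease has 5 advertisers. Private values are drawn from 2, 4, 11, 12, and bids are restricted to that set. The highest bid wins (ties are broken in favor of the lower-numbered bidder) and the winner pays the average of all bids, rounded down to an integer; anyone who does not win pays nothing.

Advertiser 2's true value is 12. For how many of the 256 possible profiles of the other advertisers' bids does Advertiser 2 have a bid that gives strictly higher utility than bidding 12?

17

Others bid (2, 2, 2, 2): truth gives 8; bid 4 gives 10 > 8. Violating.
Others bid (2, 2, 2, 4): truth gives 8; bid 4 gives 10 > 8. Violating.
Others bid (2, 2, 4, 2): truth gives 8; bid 4 gives 10 > 8. Violating.
Others bid (2, 2, 4, 4): truth gives 8; bid 4 gives 9 > 8. Violating.
Others bid (2, 2, 2, 11): truth gives 7; no alternative beats it.
Others bid (2, 2, 2, 12): truth gives 6; no alternative beats it.
(Checking all 256 profiles: 17 have a profitable deviation, 239 do not.)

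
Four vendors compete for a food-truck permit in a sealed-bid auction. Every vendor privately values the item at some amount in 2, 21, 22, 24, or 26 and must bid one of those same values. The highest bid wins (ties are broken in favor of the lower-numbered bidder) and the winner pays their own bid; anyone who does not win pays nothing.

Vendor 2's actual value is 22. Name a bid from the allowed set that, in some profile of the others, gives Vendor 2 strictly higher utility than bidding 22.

21

Suppose Vendor 1 bids 2, Vendor 3 bids 2 and Vendor 4 bids 2.
Bid 22: wins, pays 22, utility 22 - 22 = 0.
Bid 21: wins, pays 21, utility 22 - 21 = 1.
So bidding 21 beats truth here (1 > 0).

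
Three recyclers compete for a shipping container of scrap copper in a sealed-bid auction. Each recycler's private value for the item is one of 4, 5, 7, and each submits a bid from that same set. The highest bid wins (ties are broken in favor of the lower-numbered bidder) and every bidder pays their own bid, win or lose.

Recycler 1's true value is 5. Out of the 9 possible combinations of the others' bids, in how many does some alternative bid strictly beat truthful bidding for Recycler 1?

Others bid (4, 4): truth gives 0; bid 4 gives 1 > 0. Violating.
Others bid (4, 7): truth gives -5; bid 7 gives -2 > -5. Violating.
Others bid (5, 7): truth gives -5; bid 7 gives -2 > -5. Violating.
Others bid (7, 4): truth gives -5; bid 7 gives -2 > -5. Violating.
Others bid (4, 5): truth gives 0; no alternative beats it.
Others bid (5, 4): truth gives 0; no alternative beats it.
(Checking all 9 profiles: 6 have a profitable deviation, 3 do not.)

6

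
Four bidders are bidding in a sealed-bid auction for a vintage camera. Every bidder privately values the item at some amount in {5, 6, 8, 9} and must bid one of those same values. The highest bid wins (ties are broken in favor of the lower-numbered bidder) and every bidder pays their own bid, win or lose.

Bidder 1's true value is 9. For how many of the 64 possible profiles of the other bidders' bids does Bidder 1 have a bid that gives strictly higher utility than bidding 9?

27

Others bid (5, 5, 5): truth gives 0; bid 5 gives 4 > 0. Violating.
Others bid (5, 5, 6): truth gives 0; bid 6 gives 3 > 0. Violating.
Others bid (5, 5, 8): truth gives 0; bid 8 gives 1 > 0. Violating.
Others bid (5, 6, 5): truth gives 0; bid 6 gives 3 > 0. Violating.
Others bid (5, 5, 9): truth gives 0; no alternative beats it.
Others bid (5, 6, 9): truth gives 0; no alternative beats it.
(Checking all 64 profiles: 27 have a profitable deviation, 37 do not.)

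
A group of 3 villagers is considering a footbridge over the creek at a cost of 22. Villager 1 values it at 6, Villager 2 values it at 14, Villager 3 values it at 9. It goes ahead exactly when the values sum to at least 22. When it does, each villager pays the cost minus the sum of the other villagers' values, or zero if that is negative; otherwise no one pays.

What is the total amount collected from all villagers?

9

Total value 29 ≥ cost 22, so it is built.
Villager 1: others sum to 23; max(0, 22 - 23) = 0.
Villager 2: others sum to 15; max(0, 22 - 15) = 7.
Villager 3: others sum to 20; max(0, 22 - 20) = 2.
Total collected = 0 + 7 + 2 = 9.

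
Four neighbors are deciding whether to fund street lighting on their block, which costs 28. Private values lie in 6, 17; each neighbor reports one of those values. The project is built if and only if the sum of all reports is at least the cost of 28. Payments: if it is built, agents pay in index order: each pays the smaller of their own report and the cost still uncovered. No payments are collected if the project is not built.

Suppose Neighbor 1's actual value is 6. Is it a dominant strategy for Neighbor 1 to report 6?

Yes

Check each profile of the others' reports and compare truth against every alternative report.
Others report (6, 6, 6): truth gives 0, best alternative gives -11.
Others report (6, 6, 17): truth gives 0, best alternative gives -11.
Others report (6, 17, 6): truth gives 0, best alternative gives -11.
Others report (6, 17, 17): truth gives 0, best alternative gives -11.
Others report (17, 6, 6): truth gives 0, best alternative gives -11.
Others report (17, 6, 17): truth gives 0, best alternative gives -11.
(Remaining 2 profiles checked similarly; truth is weakly best in each.)
In every case the truthful report is at least as good as any alternative, so it is a dominant strategy.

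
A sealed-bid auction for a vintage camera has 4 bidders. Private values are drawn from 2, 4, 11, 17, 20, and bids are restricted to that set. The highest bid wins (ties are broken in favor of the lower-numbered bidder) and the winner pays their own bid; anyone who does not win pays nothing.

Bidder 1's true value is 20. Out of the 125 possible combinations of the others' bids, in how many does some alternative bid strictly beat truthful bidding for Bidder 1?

Others bid (2, 2, 2): truth gives 0; bid 2 gives 18 > 0. Violating.
Others bid (2, 2, 4): truth gives 0; bid 4 gives 16 > 0. Violating.
Others bid (2, 2, 11): truth gives 0; bid 11 gives 9 > 0. Violating.
Others bid (2, 2, 17): truth gives 0; bid 17 gives 3 > 0. Violating.
Others bid (2, 2, 20): truth gives 0; no alternative beats it.
Others bid (2, 4, 20): truth gives 0; no alternative beats it.
(Checking all 125 profiles: 64 have a profitable deviation, 61 do not.)

64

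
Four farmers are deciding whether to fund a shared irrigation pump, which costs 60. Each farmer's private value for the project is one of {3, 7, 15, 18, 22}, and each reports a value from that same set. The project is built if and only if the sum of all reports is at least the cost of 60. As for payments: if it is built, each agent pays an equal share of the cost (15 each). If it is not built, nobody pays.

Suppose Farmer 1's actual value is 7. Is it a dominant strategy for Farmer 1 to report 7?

Consider the case where Farmer 2 reports 15, Farmer 3 reports 18 and Farmer 4 reports 22.
Truthful report 7: project built, pays 15, utility 7 - 15 = -8.
Report 3 instead: project not built, utility 0.
Since 0 > -8, reporting 3 is strictly better here, so truthful reporting is not dominant.

No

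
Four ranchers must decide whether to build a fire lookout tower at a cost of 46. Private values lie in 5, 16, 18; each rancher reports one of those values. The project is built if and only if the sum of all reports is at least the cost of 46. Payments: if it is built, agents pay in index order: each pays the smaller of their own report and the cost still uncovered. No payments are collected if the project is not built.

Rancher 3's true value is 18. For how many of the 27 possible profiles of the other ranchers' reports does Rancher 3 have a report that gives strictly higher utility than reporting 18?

17

Others report (5, 16, 16): truth gives 0; report 16 gives 2 > 0. Violating.
Others report (5, 16, 18): truth gives 0; report 16 gives 2 > 0. Violating.
Others report (5, 18, 16): truth gives 0; report 16 gives 2 > 0. Violating.
Others report (5, 18, 18): truth gives 0; report 5 gives 13 > 0. Violating.
Others report (5, 5, 5): truth gives 0; no alternative beats it.
Others report (5, 5, 16): truth gives 0; no alternative beats it.
(Checking all 27 profiles: 17 have a profitable deviation, 10 do not.)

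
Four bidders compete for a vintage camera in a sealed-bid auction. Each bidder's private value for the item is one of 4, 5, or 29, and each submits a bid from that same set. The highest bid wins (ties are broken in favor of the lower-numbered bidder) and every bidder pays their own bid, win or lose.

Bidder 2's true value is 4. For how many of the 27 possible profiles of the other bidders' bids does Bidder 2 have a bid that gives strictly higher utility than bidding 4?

4

Others bid (4, 4, 4): truth gives -4; bid 5 gives -1 > -4. Violating.
Others bid (4, 4, 5): truth gives -4; bid 5 gives -1 > -4. Violating.
Others bid (4, 5, 4): truth gives -4; bid 5 gives -1 > -4. Violating.
Others bid (4, 5, 5): truth gives -4; bid 5 gives -1 > -4. Violating.
Others bid (4, 4, 29): truth gives -4; no alternative beats it.
Others bid (4, 5, 29): truth gives -4; no alternative beats it.
(Checking all 27 profiles: 4 have a profitable deviation, 23 do not.)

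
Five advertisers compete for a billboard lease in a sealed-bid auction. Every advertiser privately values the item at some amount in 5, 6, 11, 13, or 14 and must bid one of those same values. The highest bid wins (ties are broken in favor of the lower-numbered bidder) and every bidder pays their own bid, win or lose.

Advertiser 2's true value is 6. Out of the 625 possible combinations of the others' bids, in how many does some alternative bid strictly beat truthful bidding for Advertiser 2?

Others bid (5, 5, 5, 11): truth gives -6; bid 5 gives -5 > -6. Violating.
Others bid (5, 5, 5, 13): truth gives -6; bid 5 gives -5 > -6. Violating.
Others bid (5, 5, 5, 14): truth gives -6; bid 5 gives -5 > -6. Violating.
Others bid (5, 5, 6, 11): truth gives -6; bid 5 gives -5 > -6. Violating.
Others bid (5, 5, 5, 5): truth gives 0; no alternative beats it.
Others bid (5, 5, 5, 6): truth gives 0; no alternative beats it.
(Checking all 625 profiles: 617 have a profitable deviation, 8 do not.)

617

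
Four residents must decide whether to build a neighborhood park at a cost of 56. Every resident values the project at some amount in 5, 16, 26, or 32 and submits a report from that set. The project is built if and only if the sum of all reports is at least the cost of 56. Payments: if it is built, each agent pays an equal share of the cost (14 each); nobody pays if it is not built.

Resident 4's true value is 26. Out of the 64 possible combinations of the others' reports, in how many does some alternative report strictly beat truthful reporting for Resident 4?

3

Others report (5, 5, 16): truth gives 0; report 32 gives 12 > 0. Violating.
Others report (5, 16, 5): truth gives 0; report 32 gives 12 > 0. Violating.
Others report (16, 5, 5): truth gives 0; report 32 gives 12 > 0. Violating.
Others report (5, 5, 5): truth gives 0; no alternative beats it.
Others report (5, 5, 26): truth gives 12; no alternative beats it.
(Checking all 64 profiles: 3 have a profitable deviation, 61 do not.)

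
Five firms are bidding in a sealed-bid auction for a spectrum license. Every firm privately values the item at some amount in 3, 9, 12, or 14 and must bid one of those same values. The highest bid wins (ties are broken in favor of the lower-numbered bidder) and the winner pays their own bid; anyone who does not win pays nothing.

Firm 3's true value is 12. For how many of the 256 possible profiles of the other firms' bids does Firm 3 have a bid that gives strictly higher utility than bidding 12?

Others bid (3, 3, 3, 3): truth gives 0; bid 9 gives 3 > 0. Violating.
Others bid (3, 3, 3, 9): truth gives 0; bid 9 gives 3 > 0. Violating.
Others bid (3, 3, 9, 3): truth gives 0; bid 9 gives 3 > 0. Violating.
Others bid (3, 3, 9, 9): truth gives 0; bid 9 gives 3 > 0. Violating.
Others bid (3, 3, 3, 12): truth gives 0; no alternative beats it.
Others bid (3, 3, 3, 14): truth gives 0; no alternative beats it.
(Checking all 256 profiles: 4 have a profitable deviation, 252 do not.)

4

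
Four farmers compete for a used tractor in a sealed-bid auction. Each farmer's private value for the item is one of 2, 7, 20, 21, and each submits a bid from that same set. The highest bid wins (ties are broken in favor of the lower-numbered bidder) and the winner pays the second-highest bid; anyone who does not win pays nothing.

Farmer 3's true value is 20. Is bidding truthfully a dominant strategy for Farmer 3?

Check each profile of the others' bids and compare truth against every alternative bid.
Others bid (2, 2, 2): truth gives 18, best alternative gives 18.
Others bid (2, 2, 7): truth gives 13, best alternative gives 13.
Others bid (2, 7, 2): truth gives 13, best alternative gives 13.
Others bid (2, 7, 7): truth gives 13, best alternative gives 13.
Others bid (7, 2, 2): truth gives 13, best alternative gives 13.
Others bid (7, 2, 7): truth gives 13, best alternative gives 13.
(Remaining 58 profiles checked similarly; truth is weakly best in each.)
In every case the truthful bid is at least as good as any alternative, so it is a dominant strategy.

Yes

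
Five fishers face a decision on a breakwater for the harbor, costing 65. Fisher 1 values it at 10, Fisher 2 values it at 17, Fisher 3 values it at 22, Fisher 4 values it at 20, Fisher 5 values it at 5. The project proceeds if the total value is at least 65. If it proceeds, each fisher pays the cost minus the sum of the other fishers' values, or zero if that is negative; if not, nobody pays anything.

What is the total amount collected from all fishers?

33

Total value 74 ≥ cost 65, so it is built.
Fisher 1: others sum to 64; max(0, 65 - 64) = 1.
Fisher 2: others sum to 57; max(0, 65 - 57) = 8.
Fisher 3: others sum to 52; max(0, 65 - 52) = 13.
Fisher 4: others sum to 54; max(0, 65 - 54) = 11.
Fisher 5: others sum to 69; max(0, 65 - 69) = 0.
Total collected = 1 + 8 + 13 + 11 + 0 = 33.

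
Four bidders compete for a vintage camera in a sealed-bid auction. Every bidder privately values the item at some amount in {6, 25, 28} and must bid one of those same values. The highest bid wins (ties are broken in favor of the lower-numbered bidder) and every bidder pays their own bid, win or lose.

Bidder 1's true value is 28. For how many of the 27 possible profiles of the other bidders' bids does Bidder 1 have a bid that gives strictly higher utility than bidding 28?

8

Others bid (6, 6, 6): truth gives 0; bid 6 gives 22 > 0. Violating.
Others bid (6, 6, 25): truth gives 0; bid 25 gives 3 > 0. Violating.
Others bid (6, 25, 6): truth gives 0; bid 25 gives 3 > 0. Violating.
Others bid (6, 25, 25): truth gives 0; bid 25 gives 3 > 0. Violating.
Others bid (6, 6, 28): truth gives 0; no alternative beats it.
Others bid (6, 25, 28): truth gives 0; no alternative beats it.
(Checking all 27 profiles: 8 have a profitable deviation, 19 do not.)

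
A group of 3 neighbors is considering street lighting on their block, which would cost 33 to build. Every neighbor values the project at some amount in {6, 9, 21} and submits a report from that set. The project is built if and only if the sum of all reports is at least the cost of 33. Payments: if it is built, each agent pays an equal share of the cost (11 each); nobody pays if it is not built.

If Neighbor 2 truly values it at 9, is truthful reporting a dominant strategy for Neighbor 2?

Yes

Check each profile of the others' reports and compare truth against every alternative report.
Others report (6, 21): truth gives -2, best alternative gives -2.
Others report (9, 21): truth gives -2, best alternative gives -2.
Others report (21, 6): truth gives -2, best alternative gives -2.
Others report (21, 9): truth gives -2, best alternative gives -2.
Others report (21, 21): truth gives -2, best alternative gives -2.
Others report (6, 6): truth gives 0, best alternative gives 0.
(Remaining 3 profiles checked similarly; truth is weakly best in each.)
In every case the truthful report is at least as good as any alternative, so it is a dominant strategy.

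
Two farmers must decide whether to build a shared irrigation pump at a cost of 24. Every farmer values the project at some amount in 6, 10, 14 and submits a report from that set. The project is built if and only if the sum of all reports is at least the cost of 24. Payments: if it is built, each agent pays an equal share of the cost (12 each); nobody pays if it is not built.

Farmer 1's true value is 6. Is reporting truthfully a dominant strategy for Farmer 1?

Check each profile of the others' reports and compare truth against every alternative report.
Others report (14): truth gives 0, best alternative gives -6.
Others report (6): truth gives 0, best alternative gives 0.
Others report (10): truth gives 0, best alternative gives 0.
In every case the truthful report is at least as good as any alternative, so it is a dominant strategy.

Yes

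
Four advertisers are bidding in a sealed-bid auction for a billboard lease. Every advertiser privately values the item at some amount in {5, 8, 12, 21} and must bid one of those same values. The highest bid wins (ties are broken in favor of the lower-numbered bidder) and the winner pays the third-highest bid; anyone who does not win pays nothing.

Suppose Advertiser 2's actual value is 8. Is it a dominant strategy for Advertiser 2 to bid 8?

No

Consider the case where Advertiser 1 bids 5, Advertiser 3 bids 5 and Advertiser 4 bids 12.
Truthful bid 8: loses, pays 0, utility 0.
Bid 12 instead: wins, pays 5, utility 8 - 5 = 3.
Since 3 > 0, bidding 12 is strictly better here, so truthful bidding is not dominant.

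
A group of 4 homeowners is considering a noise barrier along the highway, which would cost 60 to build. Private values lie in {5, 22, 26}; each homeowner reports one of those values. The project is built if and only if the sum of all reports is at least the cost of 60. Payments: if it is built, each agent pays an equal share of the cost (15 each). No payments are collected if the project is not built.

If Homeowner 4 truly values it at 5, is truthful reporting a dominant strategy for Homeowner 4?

Check each profile of the others' reports and compare truth against every alternative report.
Others report (5, 22, 22): truth gives 0, best alternative gives -10.
Others report (5, 22, 26): truth gives 0, best alternative gives -10.
Others report (5, 26, 22): truth gives 0, best alternative gives -10.
Others report (22, 5, 22): truth gives 0, best alternative gives -10.
Others report (22, 5, 26): truth gives 0, best alternative gives -10.
Others report (22, 22, 5): truth gives 0, best alternative gives -10.
(Remaining 21 profiles checked similarly; truth is weakly best in each.)
In every case the truthful report is at least as good as any alternative, so it is a dominant strategy.

Yes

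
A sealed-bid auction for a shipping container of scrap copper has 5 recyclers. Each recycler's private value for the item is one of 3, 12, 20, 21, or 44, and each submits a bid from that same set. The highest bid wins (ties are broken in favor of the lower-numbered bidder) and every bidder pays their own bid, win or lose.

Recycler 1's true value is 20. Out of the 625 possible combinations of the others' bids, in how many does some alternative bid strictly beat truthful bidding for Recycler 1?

Others bid (3, 3, 3, 3): truth gives 0; bid 3 gives 17 > 0. Violating.
Others bid (3, 3, 3, 12): truth gives 0; bid 12 gives 8 > 0. Violating.
Others bid (3, 3, 3, 21): truth gives -20; bid 21 gives -1 > -20. Violating.
Others bid (3, 3, 3, 44): truth gives -20; bid 3 gives -3 > -20. Violating.
Others bid (3, 3, 3, 20): truth gives 0; no alternative beats it.
Others bid (3, 3, 12, 20): truth gives 0; no alternative beats it.
(Checking all 625 profiles: 560 have a profitable deviation, 65 do not.)

560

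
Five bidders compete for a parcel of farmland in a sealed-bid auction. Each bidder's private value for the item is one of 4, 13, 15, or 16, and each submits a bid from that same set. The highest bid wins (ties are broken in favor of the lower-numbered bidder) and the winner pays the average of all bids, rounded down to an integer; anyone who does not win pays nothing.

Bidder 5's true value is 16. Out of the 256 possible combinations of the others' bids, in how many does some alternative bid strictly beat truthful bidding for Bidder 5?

Others bid (4, 4, 4, 4): truth gives 10; bid 13 gives 11 > 10. Violating.
Others bid (4, 4, 13, 13): truth gives 6; bid 15 gives 7 > 6. Violating.
Others bid (4, 13, 4, 13): truth gives 6; bid 15 gives 7 > 6. Violating.
Others bid (4, 13, 13, 4): truth gives 6; bid 15 gives 7 > 6. Violating.
Others bid (4, 4, 4, 13): truth gives 8; no alternative beats it.
Others bid (4, 4, 4, 15): truth gives 8; no alternative beats it.
(Checking all 256 profiles: 7 have a profitable deviation, 249 do not.)

7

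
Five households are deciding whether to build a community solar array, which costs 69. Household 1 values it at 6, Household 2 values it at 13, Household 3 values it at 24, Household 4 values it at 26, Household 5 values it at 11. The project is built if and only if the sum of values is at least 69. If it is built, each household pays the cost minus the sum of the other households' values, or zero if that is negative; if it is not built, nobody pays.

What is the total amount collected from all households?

30

Total value 80 ≥ cost 69, so it is built.
Household 1: others sum to 74; max(0, 69 - 74) = 0.
Household 2: others sum to 67; max(0, 69 - 67) = 2.
Household 3: others sum to 56; max(0, 69 - 56) = 13.
Household 4: others sum to 54; max(0, 69 - 54) = 15.
Household 5: others sum to 69; max(0, 69 - 69) = 0.
Total collected = 0 + 2 + 13 + 15 + 0 = 30.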